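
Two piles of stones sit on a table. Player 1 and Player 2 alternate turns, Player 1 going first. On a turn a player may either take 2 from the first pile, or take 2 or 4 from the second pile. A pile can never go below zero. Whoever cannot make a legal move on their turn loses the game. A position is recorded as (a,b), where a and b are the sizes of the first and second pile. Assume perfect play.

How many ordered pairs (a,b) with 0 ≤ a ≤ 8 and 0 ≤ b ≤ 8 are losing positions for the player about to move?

32

Positions with no move are L. A position that does have a move is losing for the player to move precisely when every available move leads to a winning position for the opponent. Fill in the labels:
Every move lowers a or b (never raises either), so fill the grid row by row in increasing a, and left to right within a row: each cell's successors are then already labelled.
      b=0  b=1  b=2  b=3  b=4  b=5  b=6  b=7  b=8
a=0:    L    L    W    W    W    W    L    L    W
a=1:    L    L    W    W    W    W    L    L    W
a=2:    W    W    L    L    W    W    W    W    L
a=3:    W    W    L    L    W    W    W    W    L
a=4:    L    L    W    W    W    W    L    L    W
a=5:    L    L    W    W    W    W    L    L    W
a=6:    W    W    L    L    W    W    W    W    L
a=7:    W    W    L    L    W    W    W    W    L
a=8:    L    L    W    W    W    W    L    L    W
Cells with no legal move (terminal, hence L): (0,0), (0,1), (1,0), (1,1).
The remaining L cells, each justified by listing all of its moves:
(0,6): moves to (0,4)(W), (0,2)(W); every one is W ⇒ L
(0,7): moves to (0,5)(W), (0,3)(W); every one is W ⇒ L
(1,6): moves to (1,4)(W), (1,2)(W); every one is W ⇒ L
(1,7): moves to (1,5)(W), (1,3)(W); every one is W ⇒ L
(2,2): moves to (0,2)(W), (2,0)(W); every one is W ⇒ L
(2,3): moves to (0,3)(W), (2,1)(W); every one is W ⇒ L
(2,8): moves to (0,8)(W), (2,6)(W), (2,4)(W); every one is W ⇒ L
(3,2): moves to (1,2)(W), (3,0)(W); every one is W ⇒ L
(3,3): moves to (1,3)(W), (3,1)(W); every one is W ⇒ L
(3,8): moves to (1,8)(W), (3,6)(W), (3,4)(W); every one is W ⇒ L
(4,0): the only move is to (2,0)(W), a W ⇒ L
(4,1): the only move is to (2,1)(W), a W ⇒ L
(4,6): moves to (2,6)(W), (4,4)(W), (4,2)(W); every one is W ⇒ L
(4,7): moves to (2,7)(W), (4,5)(W), (4,3)(W); every one is W ⇒ L
(5,0): the only move is to (3,0)(W), a W ⇒ L
(5,1): the only move is to (3,1)(W), a W ⇒ L
(5,6): moves to (3,6)(W), (5,4)(W), (5,2)(W); every one is W ⇒ L
(5,7): moves to (3,7)(W), (5,5)(W), (5,3)(W); every one is W ⇒ L
(6,2): moves to (4,2)(W), (6,0)(W); every one is W ⇒ L
(6,3): moves to (4,3)(W), (6,1)(W); every one is W ⇒ L
(6,8): moves to (4,8)(W), (6,6)(W), (6,4)(W); every one is W ⇒ L
(7,2): moves to (5,2)(W), (7,0)(W); every one is W ⇒ L
(7,3): moves to (5,3)(W), (7,1)(W); every one is W ⇒ L
(7,8): moves to (5,8)(W), (7,6)(W), (7,4)(W); every one is W ⇒ L
(8,0): the only move is to (6,0)(W), a W ⇒ L
(8,1): the only move is to (6,1)(W), a W ⇒ L
(8,6): moves to (6,6)(W), (8,4)(W), (8,2)(W); every one is W ⇒ L
(8,7): moves to (6,7)(W), (8,5)(W), (8,3)(W); every one is W ⇒ L
Every other cell has at least one move into one of the L cells above, so it is W.
L cells per row: a=0: 4, a=1: 4, a=2: 3, a=3: 3, a=4: 4, a=5: 4, a=6: 3, a=7: 3, a=8: 4; total 32.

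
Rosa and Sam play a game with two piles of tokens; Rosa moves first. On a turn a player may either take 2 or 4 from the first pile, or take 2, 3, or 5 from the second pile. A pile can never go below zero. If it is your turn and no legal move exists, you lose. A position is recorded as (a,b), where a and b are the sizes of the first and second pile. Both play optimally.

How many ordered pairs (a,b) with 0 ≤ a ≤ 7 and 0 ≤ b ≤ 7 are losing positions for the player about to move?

Positions with no move are L. A position that does have a move is losing for the player to move precisely when every available move leads to a winning position for the opponent. Fill in the labels:
Every move lowers a or b (never raises either), so fill the grid row by row in increasing a, and left to right within a row: each cell's successors are then already labelled.
      b=0  b=1  b=2  b=3  b=4  b=5  b=6  b=7
a=0:    L    L    W    W    W    W    W    L
a=1:    L    L    W    W    W    W    W    L
a=2:    W    W    L    L    W    W    W    W
a=3:    W    W    L    L    W    W    W    W
a=4:    W    W    W    W    L    L    W    W
a=5:    W    W    W    W    L    L    W    W
a=6:    L    L    W    W    W    W    W    L
a=7:    L    L    W    W    W    W    W    L
Cells with no legal move (terminal, hence L): (0,0), (0,1), (1,0), (1,1).
The remaining L cells, each justified by listing all of its moves:
(0,7): only reaches (0,5)(W), (0,4)(W), (0,2)(W), all W → L
(1,7): only reaches (1,5)(W), (1,4)(W), (1,2)(W), all W → L
(2,2): only reaches (0,2)(W), (2,0)(W), all W → L
(2,3): only reaches (0,3)(W), (2,1)(W), (2,0)(W), all W → L
(3,2): only reaches (1,2)(W), (3,0)(W), all W → L
(3,3): only reaches (1,3)(W), (3,1)(W), (3,0)(W), all W → L
(4,4): only reaches (2,4)(W), (0,4)(W), (4,2)(W), (4,1)(W), all W → L
(4,5): only reaches (2,5)(W), (0,5)(W), (4,3)(W), (4,2)(W), (4,0)(W), all W → L
(5,4): only reaches (3,4)(W), (1,4)(W), (5,2)(W), (5,1)(W), all W → L
(5,5): only reaches (3,5)(W), (1,5)(W), (5,3)(W), (5,2)(W), (5,0)(W), all W → L
(6,0): only reaches (4,0)(W), (2,0)(W), all W → L
(6,1): only reaches (4,1)(W), (2,1)(W), all W → L
(6,7): only reaches (4,7)(W), (2,7)(W), (6,5)(W), (6,4)(W), (6,2)(W), all W → L
(7,0): only reaches (5,0)(W), (3,0)(W), all W → L
(7,1): only reaches (5,1)(W), (3,1)(W), all W → L
(7,7): only reaches (5,7)(W), (3,7)(W), (7,5)(W), (7,4)(W), (7,2)(W), all W → L
Every other cell has at least one move into one of the L cells above, so it is W.
L cells per row: a=0: 3, a=1: 3, a=2: 2, a=3: 2, a=4: 2, a=5: 2, a=6: 3, a=7: 3; total 20.

20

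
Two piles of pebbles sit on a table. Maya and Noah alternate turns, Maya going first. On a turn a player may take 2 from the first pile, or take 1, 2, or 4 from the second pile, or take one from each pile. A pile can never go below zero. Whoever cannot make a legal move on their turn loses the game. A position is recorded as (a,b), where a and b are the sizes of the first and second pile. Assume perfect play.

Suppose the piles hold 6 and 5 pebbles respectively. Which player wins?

Noah wins.

Use the standard recursion: the mover loses at a terminal position; elsewhere, the mover wins exactly when some move hands the opponent an L position.
No move ever increases a pile, so every position that can arise here has a ≤ 6 and b ≤ 5; it is enough to label the cells with 0 ≤ a ≤ 6 and 0 ≤ b ≤ 5.
Every move lowers a or b (never raises either), so fill the grid row by row in increasing a, and left to right within a row: each cell's successors are then already labelled.
      b=0  b=1  b=2  b=3  b=4  b=5
a=0:    L    W    W    L    W    W
a=1:    L    W    W    L    W    W
a=2:    W    W    L    W    W    L
a=3:    W    L    W    W    L    W
a=4:    L    W    W    L    W    W
a=5:    L    W    W    L    W    W
a=6:    W    W    L    W    W    L
Cells with no legal move (terminal, hence L): (0,0), (1,0).
The remaining L cells, each justified by listing all of its moves:
(0,3): L (options (0,2)(W), (0,1)(W) are all W)
(1,3): L (options (1,2)(W), (1,1)(W), (0,2)(W) are all W)
(2,2): L (options (0,2)(W), (2,1)(W), (2,0)(W), (1,1)(W) are all W)
(2,5): L (options (0,5)(W), (2,4)(W), (2,3)(W), (2,1)(W), (1,4)(W) are all W)
(3,1): L (options (1,1)(W), (3,0)(W), (2,0)(W) are all W)
(3,4): L (options (1,4)(W), (3,3)(W), (3,2)(W), (3,0)(W), (2,3)(W) are all W)
(4,0): L (sole option (2,0)(W) is W)
(4,3): L (options (2,3)(W), (4,2)(W), (4,1)(W), (3,2)(W) are all W)
(5,0): L (sole option (3,0)(W) is W)
(5,3): L (options (3,3)(W), (5,2)(W), (5,1)(W), (4,2)(W) are all W)
(6,2): L (options (4,2)(W), (6,1)(W), (6,0)(W), (5,1)(W) are all W)
(6,5): L (options (4,5)(W), (6,4)(W), (6,3)(W), (6,1)(W), (5,4)(W) are all W)
Every other cell has at least one move into one of the L cells above, so it is W.
Every move from (6,5) reaches a W position, so the mover loses.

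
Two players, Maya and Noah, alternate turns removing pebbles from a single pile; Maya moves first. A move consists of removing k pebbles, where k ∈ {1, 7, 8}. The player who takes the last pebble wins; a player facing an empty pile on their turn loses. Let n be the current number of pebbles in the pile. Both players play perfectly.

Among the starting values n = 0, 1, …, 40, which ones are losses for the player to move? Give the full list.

0, 2, 4, 6, 15, 17, 19, 21, 30, 32, 34, 36

Positions with no move are L. A position that does have a move is losing for the player to move precisely when every available move leads to a winning position for the opponent. Fill in the labels:
n=0: no move → L
n=1: reaches L-position 0 → W
n=2: only reaches 1(W), which is W → L
n=3: reaches L-position 2 → W
n=4: only reaches 3(W), which is W → L
n=5: reaches L-position 4 → W
n=6: only reaches 5(W), which is W → L
n=7: reaches L-position 6 → W
n=8: reaches L-position 0 → W
n=9: reaches L-position 2 → W
n=10: reaches L-position 2 → W
n=11: reaches L-position 4 → W
n=12: reaches L-position 4 → W
n=13: reaches L-position 6 → W
n=14: reaches L-position 6 → W
n=15: only reaches 14(W), 8(W), 7(W), all W → L
n=16: reaches L-position 15 → W
n=17: only reaches 16(W), 10(W), 9(W), all W → L
n=18: reaches L-position 17 → W
n=19: only reaches 18(W), 12(W), 11(W), all W → L
n=20: reaches L-position 19 → W
n=21: only reaches 20(W), 14(W), 13(W), all W → L
n=22: reaches L-position 21 → W
n=23: reaches L-position 15 → W
n=24: reaches L-position 17 → W
n=25: reaches L-position 17 → W
n=26: reaches L-position 19 → W
n=27: reaches L-position 19 → W
n=28: reaches L-position 21 → W
n=29: reaches L-position 21 → W
n=30: only reaches 29(W), 23(W), 22(W), all W → L
n=31: reaches L-position 30 → W
n=32: only reaches 31(W), 25(W), 24(W), all W → L
n=33: reaches L-position 32 → W
n=34: only reaches 33(W), 27(W), 26(W), all W → L
n=35: reaches L-position 34 → W
n=36: only reaches 35(W), 29(W), 28(W), all W → L
n=37: reaches L-position 36 → W
n=38: reaches L-position 30 → W
n=39: reaches L-position 32 → W
n=40: reaches L-position 32 → W
The losing starting values of n are exactly the entries labelled L in this table (12 of them).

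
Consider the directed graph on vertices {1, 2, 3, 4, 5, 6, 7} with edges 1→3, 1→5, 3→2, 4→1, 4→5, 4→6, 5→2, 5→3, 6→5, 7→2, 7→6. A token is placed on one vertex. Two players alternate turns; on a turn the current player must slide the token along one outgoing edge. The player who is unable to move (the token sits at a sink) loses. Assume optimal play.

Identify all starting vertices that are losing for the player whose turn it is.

Build the W/L table. Terminal = L. A non-terminal position is W if it has a move to some L; otherwise it is L.
Every edge goes from a vertex to one that appears earlier in the order 2, 3, 5, 6, 7, 1, 4, so processing vertices in that order labels each vertex after all of its successors.
2: no outgoing edge → L
3: can move to 2, which is L ⇒ W
5: can move to 2, which is L ⇒ W
6: the only move is to 5(W), a W ⇒ L
7: can move to 6, which is L ⇒ W
1: moves to 5(W), 3(W); every one is W ⇒ L
4: can move to 1, which is L ⇒ W
The losing starting vertices are exactly the entries labelled L in this table (3 of them).

1, 2, 6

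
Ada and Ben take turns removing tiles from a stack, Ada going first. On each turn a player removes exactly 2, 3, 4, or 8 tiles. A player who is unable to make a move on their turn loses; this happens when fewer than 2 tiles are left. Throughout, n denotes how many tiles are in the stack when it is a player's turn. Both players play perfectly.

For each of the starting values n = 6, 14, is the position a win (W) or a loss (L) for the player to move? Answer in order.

Work bottom-up. With no move the player to move loses. Otherwise the position is W if at least one move leads to an L position for the opponent, and L if every move leads to a W.
n=0: no move → L
n=1: no move → L
n=2: can move to 0, which is L ⇒ W
n=3: can move to 1, which is L ⇒ W
n=4: can move to 1, which is L ⇒ W
n=5: can move to 1, which is L ⇒ W
n=6: moves to 4(W), 3(W), 2(W); every one is W ⇒ L
n=7: moves to 5(W), 4(W), 3(W); every one is W ⇒ L
n=8: can move to 6, which is L ⇒ W
n=9: can move to 7, which is L ⇒ W
n=10: can move to 7, which is L ⇒ W
n=11: can move to 7, which is L ⇒ W
n=12: moves to 10(W), 9(W), 8(W), 4(W); every one is W ⇒ L
n=13: moves to 11(W), 10(W), 9(W), 5(W); every one is W ⇒ L
n=14: can move to 12, which is L ⇒ W

6: L, 14: W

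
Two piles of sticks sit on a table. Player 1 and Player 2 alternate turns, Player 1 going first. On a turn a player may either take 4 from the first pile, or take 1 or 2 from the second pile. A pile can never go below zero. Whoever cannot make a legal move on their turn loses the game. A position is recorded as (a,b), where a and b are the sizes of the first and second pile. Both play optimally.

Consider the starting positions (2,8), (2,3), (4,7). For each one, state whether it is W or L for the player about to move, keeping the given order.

(2,8): W, (2,3): L, (4,7): L

Classify positions by backward induction: terminal positions (no move available) are L. From any other position, the mover wins iff some move reaches an L.
No move ever increases a pile, so every position that can arise here has a ≤ 4 and b ≤ 8; it is enough to label the cells with 0 ≤ a ≤ 4 and 0 ≤ b ≤ 8.
Every move lowers a or b (never raises either), so fill the grid row by row in increasing a, and left to right within a row: each cell's successors are then already labelled.
      b=0  b=1  b=2  b=3  b=4  b=5  b=6  b=7  b=8
a=0:    L    W    W    L    W    W    L    W    W
a=1:    L    W    W    L    W    W    L    W    W
a=2:    L    W    W    L    W    W    L    W    W
a=3:    L    W    W    L    W    W    L    W    W
a=4:    W    L    W    W    L    W    W    L    W
Cells with no legal move (terminal, hence L): (0,0), (1,0), (2,0), (3,0).
The remaining L cells, each justified by listing all of its moves:
(0,3): moves to (0,2)(W), (0,1)(W); every one is W ⇒ L
(0,6): moves to (0,5)(W), (0,4)(W); every one is W ⇒ L
(1,3): moves to (1,2)(W), (1,1)(W); every one is W ⇒ L
(1,6): moves to (1,5)(W), (1,4)(W); every one is W ⇒ L
(2,3): moves to (2,2)(W), (2,1)(W); every one is W ⇒ L
(2,6): moves to (2,5)(W), (2,4)(W); every one is W ⇒ L
(3,3): moves to (3,2)(W), (3,1)(W); every one is W ⇒ L
(3,6): moves to (3,5)(W), (3,4)(W); every one is W ⇒ L
(4,1): moves to (0,1)(W), (4,0)(W); every one is W ⇒ L
(4,4): moves to (0,4)(W), (4,3)(W), (4,2)(W); every one is W ⇒ L
(4,7): moves to (0,7)(W), (4,6)(W), (4,5)(W); every one is W ⇒ L
Every other cell has at least one move into one of the L cells above, so it is W.
(2,8): the move to (2,6) reaches an L cell, so W
(2,3): one of the L cells justified above, so L
(4,7): one of the L cells justified above, so L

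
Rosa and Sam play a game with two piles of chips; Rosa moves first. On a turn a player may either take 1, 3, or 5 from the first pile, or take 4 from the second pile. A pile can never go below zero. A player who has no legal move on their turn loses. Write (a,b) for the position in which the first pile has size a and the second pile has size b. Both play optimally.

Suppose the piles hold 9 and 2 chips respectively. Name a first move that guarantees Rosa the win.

Move to (8,2).

Compute win/loss labels from the base case upward. A position with no move is L. Any other position is W if it can reach an L in one move, else L.
No move ever increases a pile, so every position that can arise here has a ≤ 9 and b ≤ 2; it is enough to label the cells with 0 ≤ a ≤ 9 and 0 ≤ b ≤ 2.
Every move lowers a or b (never raises either), so fill the grid row by row in increasing a, and left to right within a row: each cell's successors are then already labelled.
      b=0  b=1  b=2
a=0:    L    L    L
a=1:    W    W    W
a=2:    L    L    L
a=3:    W    W    W
a=4:    L    L    L
a=5:    W    W    W
a=6:    L    L    L
a=7:    W    W    W
a=8:    L    L    L
a=9:    W    W    W
Cells with no legal move (terminal, hence L): (0,0), (0,1), (0,2).
The remaining L cells, each justified by listing all of its moves:
(2,0): the only move is to (1,0)(W), a W ⇒ L
(2,1): the only move is to (1,1)(W), a W ⇒ L
(2,2): the only move is to (1,2)(W), a W ⇒ L
(4,0): moves to (3,0)(W), (1,0)(W); every one is W ⇒ L
(4,1): moves to (3,1)(W), (1,1)(W); every one is W ⇒ L
(4,2): moves to (3,2)(W), (1,2)(W); every one is W ⇒ L
(6,0): moves to (5,0)(W), (3,0)(W), (1,0)(W); every one is W ⇒ L
(6,1): moves to (5,1)(W), (3,1)(W), (1,1)(W); every one is W ⇒ L
(6,2): moves to (5,2)(W), (3,2)(W), (1,2)(W); every one is W ⇒ L
(8,0): moves to (7,0)(W), (5,0)(W), (3,0)(W); every one is W ⇒ L
(8,1): moves to (7,1)(W), (5,1)(W), (3,1)(W); every one is W ⇒ L
(8,2): moves to (7,2)(W), (5,2)(W), (3,2)(W); every one is W ⇒ L
Every other cell has at least one move into one of the L cells above, so it is W.
From (9,2), the L positions reachable in one move are: (8,2), (6,2), (4,2). Any move reaching one of these is winning.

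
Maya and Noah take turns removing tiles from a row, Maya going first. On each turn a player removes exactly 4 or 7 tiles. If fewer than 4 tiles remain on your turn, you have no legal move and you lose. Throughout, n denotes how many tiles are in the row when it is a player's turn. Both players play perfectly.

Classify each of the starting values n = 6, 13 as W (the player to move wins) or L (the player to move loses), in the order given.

Use the standard recursion: the mover loses at a terminal position; elsewhere, the mover wins exactly when some move hands the opponent an L position.
n=0: no move → L
n=1: no move → L
n=2: no move → L
n=3: no move → L
n=4: W (go to 0, an L position)
n=5: W (go to 1, an L position)
n=6: W (go to 2, an L position)
n=7: W (go to 3, an L position)
n=8: W (go to 1, an L position)
n=9: W (go to 2, an L position)
n=10: W (go to 3, an L position)
n=11: L (options 7(W), 4(W) are all W)
n=12: L (options 8(W), 5(W) are all W)
n=13: L (options 9(W), 6(W) are all W)

6: W, 13: L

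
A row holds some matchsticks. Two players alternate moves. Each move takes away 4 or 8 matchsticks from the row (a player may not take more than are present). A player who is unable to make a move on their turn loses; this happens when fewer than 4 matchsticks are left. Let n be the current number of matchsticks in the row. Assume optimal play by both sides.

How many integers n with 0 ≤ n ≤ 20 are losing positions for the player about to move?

8

Work bottom-up. With no move the player to move loses. Otherwise the position is W if at least one move leads to an L position for the opponent, and L if every move leads to a W.
n=0: no move → L
n=1: no move → L
n=2: no move → L
n=3: no move → L
n=4: W (go to 0, an L position)
n=5: W (go to 1, an L position)
n=6: W (go to 2, an L position)
n=7: W (go to 3, an L position)
n=8: W (go to 0, an L position)
n=9: W (go to 1, an L position)
n=10: W (go to 2, an L position)
n=11: W (go to 3, an L position)
n=12: L (options 8(W), 4(W) are all W)
n=13: L (options 9(W), 5(W) are all W)
n=14: L (options 10(W), 6(W) are all W)
n=15: L (options 11(W), 7(W) are all W)
n=16: W (go to 12, an L position)
n=17: W (go to 13, an L position)
n=18: W (go to 14, an L position)
n=19: W (go to 15, an L position)
n=20: W (go to 12, an L position)
L entries with 0 ≤ n ≤ 20: n = 0, 1, 2, 3, 12, 13, 14, 15; that makes 8.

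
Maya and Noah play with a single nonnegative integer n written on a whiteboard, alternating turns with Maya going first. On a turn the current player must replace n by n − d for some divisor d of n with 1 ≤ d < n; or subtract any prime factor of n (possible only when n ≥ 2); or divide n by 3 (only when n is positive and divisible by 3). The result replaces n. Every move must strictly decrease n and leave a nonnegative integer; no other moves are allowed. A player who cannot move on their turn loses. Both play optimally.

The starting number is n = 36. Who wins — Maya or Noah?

Maya wins.

Positions with no move are L. A position that does have a move is losing for the player to move precisely when every available move leads to a winning position for the opponent. Fill in the labels:
n=0: no move → L
n=1: no move → L
n=2: W (go to 0, an L position)
n=3: W (go to 0, an L position)
n=4: L (options 2(W), 3(W) are all W)
n=5: W (go to 0, an L position)
n=6: W (go to 4, an L position)
n=7: W (go to 0, an L position)
n=8: W (go to 4, an L position)
n=9: L (options 3(W), 6(W), 8(W) are all W)
n=10: W (go to 9, an L position)
n=11: W (go to 0, an L position)
n=12: W (go to 4, an L position)
n=13: W (go to 0, an L position)
n=14: L (options 7(W), 12(W), 13(W) are all W)
n=15: W (go to 14, an L position)
n=16: W (go to 14, an L position)
n=17: W (go to 0, an L position)
n=18: W (go to 9, an L position)
n=19: W (go to 0, an L position)
n=20: L (options 10(W), 15(W), 16(W), 18(W), 19(W) are all W)
n=21: W (go to 14, an L position)
n=22: W (go to 20, an L position)
n=23: W (go to 0, an L position)
n=24: W (go to 20, an L position)
n=25: W (go to 20, an L position)
n=26: L (options 13(W), 24(W), 25(W) are all W)
n=27: W (go to 9, an L position)
n=28: W (go to 14, an L position)
n=29: W (go to 0, an L position)
n=30: W (go to 20, an L position)
n=31: W (go to 0, an L position)
n=32: L (options 16(W), 24(W), 28(W), 30(W), 31(W) are all W)
n=33: W (go to 32, an L position)
n=34: W (go to 32, an L position)
n=35: L (options 28(W), 30(W), 34(W) are all W)
n=36: W (go to 32, an L position)
From 36 Maya can move to 32, reaching an L position.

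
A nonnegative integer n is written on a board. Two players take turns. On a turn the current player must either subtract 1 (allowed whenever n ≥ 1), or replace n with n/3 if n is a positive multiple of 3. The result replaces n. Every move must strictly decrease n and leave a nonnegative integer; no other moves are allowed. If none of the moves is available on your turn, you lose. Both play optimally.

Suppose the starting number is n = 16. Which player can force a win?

The first player wins.

Classify positions by backward induction: terminal positions (no move available) are L. From any other position, the mover wins iff some move reaches an L.
n=0: no move → L
n=1: →0(L), so W
n=2: →1(W) only, which is W, so L
n=3: →2(L), so W
n=4: →3(W) only, which is W, so L
n=5: →4(L), so W
n=6: →2(L), so W
n=7: →6(W) only, which is W, so L
n=8: →7(L), so W
n=9: →3(W), 8(W) — all W, so L
n=10: →9(L), so W
n=11: →10(W) only, which is W, so L
n=12: →4(L), so W
n=13: →12(W) only, which is W, so L
n=14: →13(L), so W
n=15: →5(W), 14(W) — all W, so L
n=16: →15(L), so W
The starting position 16 is W: the player to move should move to 15, handing over an L position.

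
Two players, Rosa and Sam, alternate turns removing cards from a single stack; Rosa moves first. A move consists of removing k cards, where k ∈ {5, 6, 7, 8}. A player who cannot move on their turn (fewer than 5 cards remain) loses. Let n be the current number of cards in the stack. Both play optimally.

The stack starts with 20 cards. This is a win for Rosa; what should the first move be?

Remove 5, leaving 15.

Work bottom-up. With no move the player to move loses. Otherwise the position is W if at least one move leads to an L position for the opponent, and L if every move leads to a W.
n=0: no move → L
n=1: no move → L
n=2: no move → L
n=3: no move → L
n=4: no move → L
n=5: can move to 0, which is L ⇒ W
n=6: can move to 1, which is L ⇒ W
n=7: can move to 2, which is L ⇒ W
n=8: can move to 3, which is L ⇒ W
n=9: can move to 4, which is L ⇒ W
n=10: can move to 4, which is L ⇒ W
n=11: can move to 4, which is L ⇒ W
n=12: can move to 4, which is L ⇒ W
n=13: moves to 8(W), 7(W), 6(W), 5(W); every one is W ⇒ L
n=14: moves to 9(W), 8(W), 7(W), 6(W); every one is W ⇒ L
n=15: moves to 10(W), 9(W), 8(W), 7(W); every one is W ⇒ L
n=16: moves to 11(W), 10(W), 9(W), 8(W); every one is W ⇒ L
n=17: moves to 12(W), 11(W), 10(W), 9(W); every one is W ⇒ L
n=18: can move to 13, which is L ⇒ W
n=19: can move to 14, which is L ⇒ W
n=20: can move to 15, which is L ⇒ W
From 20, the L positions reachable in one move are: 15, 14, 13. Any move reaching one of these is winning.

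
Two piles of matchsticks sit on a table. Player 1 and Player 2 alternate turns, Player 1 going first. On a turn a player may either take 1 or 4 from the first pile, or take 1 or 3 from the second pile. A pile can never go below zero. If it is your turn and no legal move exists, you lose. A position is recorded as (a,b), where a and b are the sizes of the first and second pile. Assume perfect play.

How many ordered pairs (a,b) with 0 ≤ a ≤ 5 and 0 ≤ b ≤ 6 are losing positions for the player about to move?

18

Label each position W (a win for the player to move) or L (a loss). A position with no legal move is L; any other position is W exactly when some move reaches an L, and L when every move reaches a W.
Every move lowers a or b (never raises either), so fill the grid row by row in increasing a, and left to right within a row: each cell's successors are then already labelled.
      b=0  b=1  b=2  b=3  b=4  b=5  b=6
a=0:    L    W    L    W    L    W    L
a=1:    W    L    W    L    W    L    W
a=2:    L    W    L    W    L    W    L
a=3:    W    L    W    L    W    L    W
a=4:    W    W    W    W    W    W    W
a=5:    L    W    L    W    L    W    L
Cells with no legal move (terminal, hence L): (0,0).
The remaining L cells, each justified by listing all of its moves:
(0,2): only reaches (0,1)(W), which is W → L
(0,4): only reaches (0,3)(W), (0,1)(W), all W → L
(0,6): only reaches (0,5)(W), (0,3)(W), all W → L
(1,1): only reaches (0,1)(W), (1,0)(W), all W → L
(1,3): only reaches (0,3)(W), (1,2)(W), (1,0)(W), all W → L
(1,5): only reaches (0,5)(W), (1,4)(W), (1,2)(W), all W → L
(2,0): only reaches (1,0)(W), which is W → L
(2,2): only reaches (1,2)(W), (2,1)(W), all W → L
(2,4): only reaches (1,4)(W), (2,3)(W), (2,1)(W), all W → L
(2,6): only reaches (1,6)(W), (2,5)(W), (2,3)(W), all W → L
(3,1): only reaches (2,1)(W), (3,0)(W), all W → L
(3,3): only reaches (2,3)(W), (3,2)(W), (3,0)(W), all W → L
(3,5): only reaches (2,5)(W), (3,4)(W), (3,2)(W), all W → L
(5,0): only reaches (4,0)(W), (1,0)(W), all W → L
(5,2): only reaches (4,2)(W), (1,2)(W), (5,1)(W), all W → L
(5,4): only reaches (4,4)(W), (1,4)(W), (5,3)(W), (5,1)(W), all W → L
(5,6): only reaches (4,6)(W), (1,6)(W), (5,5)(W), (5,3)(W), all W → L
Every other cell has at least one move into one of the L cells above, so it is W.
L cells per row: a=0: 4, a=1: 3, a=2: 4, a=3: 3, a=4: 0, a=5: 4; total 18.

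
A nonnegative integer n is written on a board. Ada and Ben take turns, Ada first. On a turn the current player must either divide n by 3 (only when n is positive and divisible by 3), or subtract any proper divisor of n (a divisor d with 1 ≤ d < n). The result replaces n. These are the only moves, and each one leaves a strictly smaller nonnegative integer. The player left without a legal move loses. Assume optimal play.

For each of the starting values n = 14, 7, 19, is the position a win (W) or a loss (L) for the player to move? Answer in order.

14: W, 7: L, 19: L

Positions with no move are L. A position that does have a move is losing for the player to move precisely when every available move leads to a winning position for the opponent. Fill in the labels:
n=0: no move → L
n=1: no move → L
n=2: →1(L), so W
n=3: →1(L), so W
n=4: →2(W), 3(W) — all W, so L
n=5: →4(L), so W
n=6: →4(L), so W
n=7: →6(W) only, which is W, so L
n=8: →4(L), so W
n=9: →3(W), 6(W), 8(W) — all W, so L
n=10: →9(L), so W
n=11: →10(W) only, which is W, so L
n=12: →4(L), so W
n=13: →12(W) only, which is W, so L
n=14: →7(L), so W
n=15: →5(W), 10(W), 12(W), 14(W) — all W, so L
n=16: →15(L), so W
n=17: →16(W) only, which is W, so L
n=18: →9(L), so W
n=19: →18(W) only, which is W, so L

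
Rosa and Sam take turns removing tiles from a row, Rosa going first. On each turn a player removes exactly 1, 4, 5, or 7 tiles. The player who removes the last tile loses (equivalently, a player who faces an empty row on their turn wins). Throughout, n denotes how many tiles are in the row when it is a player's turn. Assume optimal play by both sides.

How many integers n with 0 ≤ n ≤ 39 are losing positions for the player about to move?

10

Work bottom-up. With no move the player to move wins. Otherwise the position is W if at least one move leads to an L position for the opponent, and L if every move leads to a W.
n=0: no move; the opponent has just taken the last tile and therefore loses → W
n=1: only reaches 0(W), which is W → L
n=2: reaches L-position 1 → W
n=3: only reaches 2(W), which is W → L
n=4: reaches L-position 3 → W
n=5: reaches L-position 1 → W
n=6: reaches L-position 1 → W
n=7: reaches L-position 3 → W
n=8: reaches L-position 3 → W
n=9: only reaches 8(W), 5(W), 4(W), 2(W), all W → L
n=10: reaches L-position 9 → W
n=11: only reaches 10(W), 7(W), 6(W), 4(W), all W → L
n=12: reaches L-position 11 → W
n=13: reaches L-position 9 → W
n=14: reaches L-position 9 → W
n=15: reaches L-position 11 → W
n=16: reaches L-position 11 → W
n=17: only reaches 16(W), 13(W), 12(W), 10(W), all W → L
n=18: reaches L-position 17 → W
n=19: only reaches 18(W), 15(W), 14(W), 12(W), all W → L
n=20: reaches L-position 19 → W
n=21: reaches L-position 17 → W
n=22: reaches L-position 17 → W
n=23: reaches L-position 19 → W
n=24: reaches L-position 19 → W
n=25: only reaches 24(W), 21(W), 20(W), 18(W), all W → L
n=26: reaches L-position 25 → W
n=27: only reaches 26(W), 23(W), 22(W), 20(W), all W → L
n=28: reaches L-position 27 → W
n=29: reaches L-position 25 → W
n=30: reaches L-position 25 → W
n=31: reaches L-position 27 → W
n=32: reaches L-position 27 → W
n=33: only reaches 32(W), 29(W), 28(W), 26(W), all W → L
n=34: reaches L-position 33 → W
n=35: only reaches 34(W), 31(W), 30(W), 28(W), all W → L
n=36: reaches L-position 35 → W
n=37: reaches L-position 33 → W
n=38: reaches L-position 33 → W
n=39: reaches L-position 35 → W
L entries with 0 ≤ n ≤ 39: n = 1, 3, 9, 11, 17, 19, 25, 27, 33, 35; that makes 10.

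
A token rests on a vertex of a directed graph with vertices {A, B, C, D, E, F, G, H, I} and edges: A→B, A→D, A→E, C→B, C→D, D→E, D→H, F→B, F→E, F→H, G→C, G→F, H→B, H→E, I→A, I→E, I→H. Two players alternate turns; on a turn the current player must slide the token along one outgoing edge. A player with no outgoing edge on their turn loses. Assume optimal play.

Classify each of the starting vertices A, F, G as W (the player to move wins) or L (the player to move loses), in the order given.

Work bottom-up. With no move the player to move loses. Otherwise the position is W if at least one move leads to an L position for the opponent, and L if every move leads to a W.
Every edge goes from a vertex to one that appears earlier in the order E, B, H, D, A, C, F, G, I, so processing vertices in that order labels each vertex after all of its successors.
E: no outgoing edge → L
B: no outgoing edge → L
H: can move to B, which is L ⇒ W
D: can move to E, which is L ⇒ W
A: can move to B, which is L ⇒ W
C: can move to B, which is L ⇒ W
F: can move to B, which is L ⇒ W
G: moves to F(W), C(W); every one is W ⇒ L
I: can move to E, which is L ⇒ W

A: W, F: W, G: L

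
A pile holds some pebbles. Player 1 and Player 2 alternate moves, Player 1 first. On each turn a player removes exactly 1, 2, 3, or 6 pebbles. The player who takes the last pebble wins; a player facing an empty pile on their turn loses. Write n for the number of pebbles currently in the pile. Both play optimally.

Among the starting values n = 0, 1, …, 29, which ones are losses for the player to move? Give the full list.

0, 4, 8, 12, 16, 20, 24, 28

Label each position W (a win for the player to move) or L (a loss). A position with no legal move is L; any other position is W exactly when some move reaches an L, and L when every move reaches a W.
n=0: no move → L
n=1: reaches L-position 0 → W
n=2: reaches L-position 0 → W
n=3: reaches L-position 0 → W
n=4: only reaches 3(W), 2(W), 1(W), all W → L
n=5: reaches L-position 4 → W
n=6: reaches L-position 4 → W
n=7: reaches L-position 4 → W
n=8: only reaches 7(W), 6(W), 5(W), 2(W), all W → L
n=9: reaches L-position 8 → W
n=10: reaches L-position 8 → W
n=11: reaches L-position 8 → W
n=12: only reaches 11(W), 10(W), 9(W), 6(W), all W → L
n=13: reaches L-position 12 → W
n=14: reaches L-position 12 → W
n=15: reaches L-position 12 → W
n=16: only reaches 15(W), 14(W), 13(W), 10(W), all W → L
n=17: reaches L-position 16 → W
n=18: reaches L-position 16 → W
n=19: reaches L-position 16 → W
n=20: only reaches 19(W), 18(W), 17(W), 14(W), all W → L
n=21: reaches L-position 20 → W
n=22: reaches L-position 20 → W
n=23: reaches L-position 20 → W
n=24: only reaches 23(W), 22(W), 21(W), 18(W), all W → L
n=25: reaches L-position 24 → W
n=26: reaches L-position 24 → W
n=27: reaches L-position 24 → W
n=28: only reaches 27(W), 26(W), 25(W), 22(W), all W → L
n=29: reaches L-position 28 → W
The losing starting values of n are exactly the entries labelled L in this table (8 of them).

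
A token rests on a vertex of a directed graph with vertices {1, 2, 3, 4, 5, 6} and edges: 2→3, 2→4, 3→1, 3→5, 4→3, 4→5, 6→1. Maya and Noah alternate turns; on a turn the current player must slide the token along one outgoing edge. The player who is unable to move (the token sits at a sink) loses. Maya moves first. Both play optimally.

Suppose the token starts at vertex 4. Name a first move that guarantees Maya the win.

Work bottom-up. With no move the player to move loses. Otherwise the position is W if at least one move leads to an L position for the opponent, and L if every move leads to a W.
Every edge goes from a vertex to one that appears earlier in the order 5, 1, 3, 4, 2, 6, so processing vertices in that order labels each vertex after all of its successors.
5: no outgoing edge → L
1: no outgoing edge → L
3: W (go to 1, an L position)
4: W (go to 5, an L position)
2: L (options 4(W), 3(W) are all W)
6: W (go to 1, an L position)
From 4, the L positions reachable in one move are: 5.

Move to 5.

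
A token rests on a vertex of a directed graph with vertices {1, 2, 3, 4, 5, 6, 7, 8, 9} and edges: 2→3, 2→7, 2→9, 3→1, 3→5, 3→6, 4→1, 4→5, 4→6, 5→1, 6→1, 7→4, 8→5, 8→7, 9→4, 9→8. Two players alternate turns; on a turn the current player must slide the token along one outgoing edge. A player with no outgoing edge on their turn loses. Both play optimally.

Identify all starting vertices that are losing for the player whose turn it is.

Work bottom-up. With no move the player to move loses. Otherwise the position is W if at least one move leads to an L position for the opponent, and L if every move leads to a W.
Every edge goes from a vertex to one that appears earlier in the order 1, 6, 5, 4, 7, 8, 9, 3, 2, so processing vertices in that order labels each vertex after all of its successors.
1: no outgoing edge → L
6: →1(L), so W
5: →1(L), so W
4: →1(L), so W
7: →4(W) only, which is W, so L
8: →7(L), so W
9: →8(W), 4(W) — all W, so L
3: →1(L), so W
2: →9(L), so W
Reading off the rows marked L gives the requested list; there are 3 such vertices.

1, 7, 9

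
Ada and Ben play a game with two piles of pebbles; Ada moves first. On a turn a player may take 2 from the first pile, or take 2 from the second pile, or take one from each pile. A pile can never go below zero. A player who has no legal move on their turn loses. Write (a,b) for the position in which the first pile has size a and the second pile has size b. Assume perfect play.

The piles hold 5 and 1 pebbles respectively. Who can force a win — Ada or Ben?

Use the standard recursion: the mover loses at a terminal position; elsewhere, the mover wins exactly when some move hands the opponent an L position.
No move ever increases a pile, so every position that can arise here has a ≤ 5 and b ≤ 1; it is enough to label the cells with 0 ≤ a ≤ 5 and 0 ≤ b ≤ 1.
Every move lowers a or b (never raises either), so fill the grid row by row in increasing a, and left to right within a row: each cell's successors are then already labelled.
      b=0  b=1
a=0:    L    L
a=1:    L    W
a=2:    W    W
a=3:    W    L
a=4:    L    L
a=5:    L    W
Cells with no legal move (terminal, hence L): (0,0), (0,1), (1,0).
The remaining L cells, each justified by listing all of its moves:
(3,1): moves to (1,1)(W), (2,0)(W); every one is W ⇒ L
(4,0): the only move is to (2,0)(W), a W ⇒ L
(4,1): moves to (2,1)(W), (3,0)(W); every one is W ⇒ L
(5,0): the only move is to (3,0)(W), a W ⇒ L
Every other cell has at least one move into one of the L cells above, so it is W.
From (5,1) Ada can move to (3,1), reaching an L position.

Ada wins.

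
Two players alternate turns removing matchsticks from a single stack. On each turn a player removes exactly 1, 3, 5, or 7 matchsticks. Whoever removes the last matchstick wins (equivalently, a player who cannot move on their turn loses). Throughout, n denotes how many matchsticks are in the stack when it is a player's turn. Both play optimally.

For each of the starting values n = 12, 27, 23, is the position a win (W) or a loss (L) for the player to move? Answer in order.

12: L, 27: W, 23: W

Compute win/loss labels from the base case upward. A position with no move is L. Any other position is W if it can reach an L in one move, else L.
n=0: no move → L
n=1: W (go to 0, an L position)
n=2: L (sole option 1(W) is W)
n=3: W (go to 2, an L position)
n=4: L (options 3(W), 1(W) are all W)
n=5: W (go to 4, an L position)
n=6: L (options 5(W), 3(W), 1(W) are all W)
n=7: W (go to 6, an L position)
n=8: L (options 7(W), 5(W), 3(W), 1(W) are all W)
n=9: W (go to 8, an L position)
n=10: L (options 9(W), 7(W), 5(W), 3(W) are all W)
n=11: W (go to 10, an L position)
n=12: L (options 11(W), 9(W), 7(W), 5(W) are all W)
n=13: W (go to 12, an L position)
n=14: L (options 13(W), 11(W), 9(W), 7(W) are all W)
n=15: W (go to 14, an L position)
n=16: L (options 15(W), 13(W), 11(W), 9(W) are all W)
n=17: W (go to 16, an L position)
n=18: L (options 17(W), 15(W), 13(W), 11(W) are all W)
n=19: W (go to 18, an L position)
n=20: L (options 19(W), 17(W), 15(W), 13(W) are all W)
n=21: W (go to 20, an L position)
n=22: L (options 21(W), 19(W), 17(W), 15(W) are all W)
n=23: W (go to 22, an L position)
n=24: L (options 23(W), 21(W), 19(W), 17(W) are all W)
n=25: W (go to 24, an L position)
n=26: L (options 25(W), 23(W), 21(W), 19(W) are all W)
n=27: W (go to 26, an L position)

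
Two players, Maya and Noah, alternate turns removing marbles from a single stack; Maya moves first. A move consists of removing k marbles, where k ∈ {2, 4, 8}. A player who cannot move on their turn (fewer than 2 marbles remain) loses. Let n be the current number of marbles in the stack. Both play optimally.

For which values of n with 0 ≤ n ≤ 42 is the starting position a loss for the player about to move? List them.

0, 1, 6, 7, 12, 13, 18, 19, 24, 25, 30, 31, 36, 37, 42

Classify positions by backward induction: terminal positions (no move available) are L. From any other position, the mover wins iff some move reaches an L.
n=0: no move → L
n=1: no move → L
n=2: W (go to 0, an L position)
n=3: W (go to 1, an L position)
n=4: W (go to 0, an L position)
n=5: W (go to 1, an L position)
n=6: L (options 4(W), 2(W) are all W)
n=7: L (options 5(W), 3(W) are all W)
n=8: W (go to 6, an L position)
n=9: W (go to 7, an L position)
n=10: W (go to 6, an L position)
n=11: W (go to 7, an L position)
n=12: L (options 10(W), 8(W), 4(W) are all W)
n=13: L (options 11(W), 9(W), 5(W) are all W)
n=14: W (go to 12, an L position)
n=15: W (go to 13, an L position)
n=16: W (go to 12, an L position)
n=17: W (go to 13, an L position)
n=18: L (options 16(W), 14(W), 10(W) are all W)
n=19: L (options 17(W), 15(W), 11(W) are all W)
n=20: W (go to 18, an L position)
n=21: W (go to 19, an L position)
n=22: W (go to 18, an L position)
n=23: W (go to 19, an L position)
n=24: L (options 22(W), 20(W), 16(W) are all W)
n=25: L (options 23(W), 21(W), 17(W) are all W)
n=26: W (go to 24, an L position)
n=27: W (go to 25, an L position)
n=28: W (go to 24, an L position)
n=29: W (go to 25, an L position)
n=30: L (options 28(W), 26(W), 22(W) are all W)
n=31: L (options 29(W), 27(W), 23(W) are all W)
n=32: W (go to 30, an L position)
n=33: W (go to 31, an L position)
n=34: W (go to 30, an L position)
n=35: W (go to 31, an L position)
n=36: L (options 34(W), 32(W), 28(W) are all W)
n=37: L (options 35(W), 33(W), 29(W) are all W)
n=38: W (go to 36, an L position)
n=39: W (go to 37, an L position)
n=40: W (go to 36, an L position)
n=41: W (go to 37, an L position)
n=42: L (options 40(W), 38(W), 34(W) are all W)
Reading off the rows marked L gives the requested list; there are 15 such values of n.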